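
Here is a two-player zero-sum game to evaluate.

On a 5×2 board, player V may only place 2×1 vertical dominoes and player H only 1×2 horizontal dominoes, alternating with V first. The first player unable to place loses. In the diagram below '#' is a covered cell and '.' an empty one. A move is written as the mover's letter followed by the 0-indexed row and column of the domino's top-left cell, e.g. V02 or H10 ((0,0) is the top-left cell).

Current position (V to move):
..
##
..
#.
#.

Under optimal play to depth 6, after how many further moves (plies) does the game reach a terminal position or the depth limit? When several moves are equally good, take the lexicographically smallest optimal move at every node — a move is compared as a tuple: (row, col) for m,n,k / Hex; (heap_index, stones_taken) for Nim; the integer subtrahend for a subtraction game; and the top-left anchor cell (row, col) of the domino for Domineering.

PV length from [../##/../#./#.]: 2 plies

ply 1, V at ../##/../#./#. | V21=-1→../##/.#/##/#.*; V31=-1→../##/../##/##
ply 2, H at ../##/.#/##/#. | H00=+1→##/##/.#/##/#.*
ply 3: ##/##/.#/##/#. is terminal -1 (V); from ../##/../#./#. depth 6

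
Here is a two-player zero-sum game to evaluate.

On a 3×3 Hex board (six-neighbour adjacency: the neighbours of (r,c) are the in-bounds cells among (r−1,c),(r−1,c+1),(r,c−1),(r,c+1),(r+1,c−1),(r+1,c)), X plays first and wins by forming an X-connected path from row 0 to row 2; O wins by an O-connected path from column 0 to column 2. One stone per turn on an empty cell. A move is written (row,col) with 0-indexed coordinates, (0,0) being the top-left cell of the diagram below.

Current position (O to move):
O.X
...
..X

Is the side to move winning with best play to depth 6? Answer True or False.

[O.X/.../..X] O move#1: (0,1):-1/OOX/.../..X*, (1,0):-1/O.X/O../..X, (1,1):-1/O.X/.O./..X, (1,2):-1/O.X/..O/..X, (2,0):-1/O.X/.../O.X, (2,1):-1/O.X/.../.OX
[OOX/.../..X] X move#2: (1,0):+1/OOX/X../..X*, (1,1):+1/OOX/.X./..X, (1,2):+1/OOX/..X/..X, (2,0):+1/OOX/.../X.X, (2,1):+1/OOX/.../.XX
[OOX/X../..X] O move#3: (1,1):-1/OOX/XO./..X*, (1,2):-1/OOX/X.O/..X, (2,0):-1/OOX/X../O.X, (2,1):-1/OOX/X../.OX
[OOX/XO./..X] X move#4: (1,2):+1/OOX/XOX/..X*, (2,0):-1/OOX/XO./X.X, (2,1):-1/OOX/XO./.XX
[OOX/XOX/..X] end (terminal -1, O#5); searched O.X/.../..X to 6

O winning at [O.X/.../..X]: False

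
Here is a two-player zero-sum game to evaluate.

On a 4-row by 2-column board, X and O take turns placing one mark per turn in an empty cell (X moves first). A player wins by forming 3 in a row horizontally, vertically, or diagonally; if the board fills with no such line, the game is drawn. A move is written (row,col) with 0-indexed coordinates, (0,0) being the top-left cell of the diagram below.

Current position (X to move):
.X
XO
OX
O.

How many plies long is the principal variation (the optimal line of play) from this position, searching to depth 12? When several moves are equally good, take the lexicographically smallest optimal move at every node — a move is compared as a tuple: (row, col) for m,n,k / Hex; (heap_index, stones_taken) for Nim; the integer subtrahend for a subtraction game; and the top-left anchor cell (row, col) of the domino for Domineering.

PV length from [.X/XO/OX/O.]: 2 plies

ply 1, X at .X/XO/OX/O. | (0,0)=+0→XX/XO/OX/O.*; (3,1)=+0→.X/XO/OX/OX
ply 2, O at XX/XO/OX/O. | (3,1)=+0→XX/XO/OX/OO*
ply 3: XX/XO/OX/OO is terminal +0 (X); from .X/XO/OX/O. depth 12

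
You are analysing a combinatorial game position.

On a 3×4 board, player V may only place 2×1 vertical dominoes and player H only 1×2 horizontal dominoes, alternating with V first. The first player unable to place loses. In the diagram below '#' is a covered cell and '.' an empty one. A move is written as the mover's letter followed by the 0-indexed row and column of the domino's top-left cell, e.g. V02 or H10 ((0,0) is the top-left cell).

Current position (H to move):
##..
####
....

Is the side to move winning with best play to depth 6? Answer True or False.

H winning at [##../####/....]: True

[##../####/....] H move#1: H02:+1/####/####/....*, H20:+1/##../####/##.., H21:+1/##../####/.##., H22:+1/##../####/..##
[####/####/....] end (terminal -1, V#2); searched ##../####/.... to 6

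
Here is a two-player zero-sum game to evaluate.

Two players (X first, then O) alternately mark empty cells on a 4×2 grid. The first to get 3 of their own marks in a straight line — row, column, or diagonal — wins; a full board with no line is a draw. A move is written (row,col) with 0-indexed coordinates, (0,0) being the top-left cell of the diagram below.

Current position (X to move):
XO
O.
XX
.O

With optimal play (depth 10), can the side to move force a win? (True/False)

[XO/O./XX/.O] X move#1: (1,1):+0/XO/OX/XX/.O*, (3,0):+0/XO/O./XX/XO
[XO/OX/XX/.O] O move#2: (3,0):+0/XO/OX/XX/OO*
[XO/OX/XX/OO] end (terminal +0, X#3); searched XO/O./XX/.O to 10

X winning at [XO/O./XX/.O]: False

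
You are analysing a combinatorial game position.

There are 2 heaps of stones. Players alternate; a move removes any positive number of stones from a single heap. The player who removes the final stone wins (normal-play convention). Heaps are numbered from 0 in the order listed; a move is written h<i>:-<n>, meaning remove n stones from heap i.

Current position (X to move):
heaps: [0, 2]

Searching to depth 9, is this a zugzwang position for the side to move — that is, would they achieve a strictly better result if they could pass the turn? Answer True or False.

ply 1, X at (0,2) | h1:-1=-1→(0,1); h1:-2=+1→(0,0)*
ply 2: (0,0) is terminal -1 (O); from (0,2) depth 9
if X skipped the turn, O would face:
~ ply 1, O at (0,2) | h1:-1=-1→(0,1); h1:-2=+1→(0,0)*
~ ply 2: (0,0) is terminal -1 (X); from (0,2) depth 9
compare (X): move=+1 vs pass=-1

zugzwang((0,2), X) = False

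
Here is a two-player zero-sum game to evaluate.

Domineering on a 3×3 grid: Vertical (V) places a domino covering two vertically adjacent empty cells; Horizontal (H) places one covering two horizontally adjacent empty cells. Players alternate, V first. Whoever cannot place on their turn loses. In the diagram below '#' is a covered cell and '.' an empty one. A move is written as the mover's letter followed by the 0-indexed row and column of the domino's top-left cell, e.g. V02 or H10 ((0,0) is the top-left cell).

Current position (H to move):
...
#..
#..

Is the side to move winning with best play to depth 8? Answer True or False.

ply 1, H at .../#../#.. | H00=-1→##./#../#..; H01=-1→.##/#../#..; H11=+1→.../###/#..*; H21=-1→.../#../###
ply 2: .../###/#.. is terminal -1 (V); from .../#../#.. depth 8

H winning at [.../#../#..]: True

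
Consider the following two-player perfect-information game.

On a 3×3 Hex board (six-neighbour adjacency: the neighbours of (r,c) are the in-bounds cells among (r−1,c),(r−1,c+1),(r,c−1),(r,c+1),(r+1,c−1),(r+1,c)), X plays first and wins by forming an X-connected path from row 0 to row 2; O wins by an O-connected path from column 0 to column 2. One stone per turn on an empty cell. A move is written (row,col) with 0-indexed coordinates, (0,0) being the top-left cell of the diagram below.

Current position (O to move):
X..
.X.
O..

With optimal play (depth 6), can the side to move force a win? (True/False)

O winning at [X../.X./O..]: True

ply 1, O at X../.X./O.. | (0,1)=-1→XO./.X./O..; (0,2)=-1→X.O/.X./O..; (1,0)=-1→X../OX./O..; (1,2)=-1→X../.XO/O..; (2,1)=+1→X../.X./OO.*; (2,2)=-1→X../.X./O.O
ply 2, X at X../.X./OO. | (0,1)=-1→XX./.X./OO.*; (0,2)=-1→X.X/.X./OO.; (1,0)=-1→X../XX./OO.; (1,2)=-1→X../.XX/OO.; (2,2)=-1→X../.X./OOX
ply 3, O at XX./.X./OO. | (0,2)=+1→XXO/.X./OO.*; (1,0)=+1→XX./OX./OO.; (1,2)=+1→XX./.XO/OO.; (2,2)=+1→XX./.X./OOO
ply 4, X at XXO/.X./OO. | (1,0)=-1→XXO/XX./OO.*; (1,2)=-1→XXO/.XX/OO.; (2,2)=-1→XXO/.X./OOX
ply 5, O at XXO/XX./OO. | (1,2)=+1→XXO/XXO/OO.*; (2,2)=+1→XXO/XX./OOO
ply 6: XXO/XXO/OO. is terminal -1 (X); from X../.X./O.. depth 6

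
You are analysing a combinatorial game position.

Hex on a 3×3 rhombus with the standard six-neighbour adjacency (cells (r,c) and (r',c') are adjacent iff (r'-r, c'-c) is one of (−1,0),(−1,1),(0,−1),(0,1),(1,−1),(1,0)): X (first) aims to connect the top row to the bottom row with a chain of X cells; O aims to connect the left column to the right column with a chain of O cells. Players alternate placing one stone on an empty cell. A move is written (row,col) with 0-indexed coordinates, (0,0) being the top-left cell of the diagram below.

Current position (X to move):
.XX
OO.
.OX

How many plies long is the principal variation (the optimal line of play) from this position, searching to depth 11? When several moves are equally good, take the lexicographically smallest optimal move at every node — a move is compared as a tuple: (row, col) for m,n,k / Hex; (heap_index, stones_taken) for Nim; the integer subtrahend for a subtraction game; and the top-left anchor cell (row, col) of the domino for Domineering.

ply 1, X at .XX/OO./.OX | (0,0)=-1→XXX/OO./.OX; (1,2)=+1→.XX/OOX/.OX*; (2,0)=-1→.XX/OO./XOX
ply 2: .XX/OOX/.OX is terminal -1 (O); from .XX/OO./.OX depth 11

PV length from [.XX/OO./.OX]: 1 ply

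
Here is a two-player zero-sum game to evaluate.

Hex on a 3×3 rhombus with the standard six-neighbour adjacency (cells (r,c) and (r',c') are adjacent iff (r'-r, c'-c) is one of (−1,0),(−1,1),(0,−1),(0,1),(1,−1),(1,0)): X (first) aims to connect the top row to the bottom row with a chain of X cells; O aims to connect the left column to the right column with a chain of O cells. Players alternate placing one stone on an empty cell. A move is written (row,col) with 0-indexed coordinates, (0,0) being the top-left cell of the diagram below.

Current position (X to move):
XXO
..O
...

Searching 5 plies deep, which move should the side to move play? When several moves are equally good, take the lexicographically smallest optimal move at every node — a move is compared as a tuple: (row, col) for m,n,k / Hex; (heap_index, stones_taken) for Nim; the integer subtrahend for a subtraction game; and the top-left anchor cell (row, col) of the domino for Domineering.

X's best at [XXO/..O/...]: (1,1)

ply 1, X at XXO/..O/... | (1,0)=-1→XXO/X.O/...; (1,1)=+1→XXO/.XO/...*; (2,0)=+1→XXO/..O/X..; (2,1)=-1→XXO/..O/.X.; (2,2)=-1→XXO/..O/..X
ply 2, O at XXO/.XO/... | (1,0)=-1→XXO/OXO/...*; (2,0)=-1→XXO/.XO/O..; (2,1)=-1→XXO/.XO/.O.; (2,2)=-1→XXO/.XO/..O
ply 3, X at XXO/OXO/... | (2,0)=+1→XXO/OXO/X..*; (2,1)=+1→XXO/OXO/.X.; (2,2)=+1→XXO/OXO/..X
ply 4: XXO/OXO/X.. is terminal -1 (O); from XXO/..O/... depth 5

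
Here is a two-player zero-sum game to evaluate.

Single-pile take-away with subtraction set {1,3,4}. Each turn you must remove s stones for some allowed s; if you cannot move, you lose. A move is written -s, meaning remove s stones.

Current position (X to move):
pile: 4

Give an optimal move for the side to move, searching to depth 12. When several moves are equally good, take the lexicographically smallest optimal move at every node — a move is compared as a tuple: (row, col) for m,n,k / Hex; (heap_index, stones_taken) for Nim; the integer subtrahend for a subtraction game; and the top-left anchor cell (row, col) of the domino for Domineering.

ply 1, X at 4 | -1=-1→3; -3=-1→1; -4=+1→0*
ply 2: 0 is terminal -1 (O); from 4 depth 12

X's best at [4]: -4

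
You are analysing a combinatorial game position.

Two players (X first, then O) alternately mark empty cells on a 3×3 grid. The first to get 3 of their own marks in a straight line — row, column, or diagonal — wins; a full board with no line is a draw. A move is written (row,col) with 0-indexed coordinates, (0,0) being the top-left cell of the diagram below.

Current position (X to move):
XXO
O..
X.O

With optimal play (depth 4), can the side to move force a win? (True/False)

X winning at [XXO/O../X.O]: False

p1 X@[XXO/O../X.O]: (1,1)[XXO/OX./X.O]-1 (1,2)[XXO/O.X/X.O]+0* (2,1)[XXO/O../XXO]-1
p2 O@[XXO/O.X/X.O]: (1,1)[XXO/OOX/X.O]+0* (2,1)[XXO/O.X/XOO]+0
p3 X@[XXO/OOX/X.O]: (2,1)[XXO/OOX/XXO]+0*
p4 O@[XXO/OOX/XXO] terminal +0; root [XXO/O../X.O] d4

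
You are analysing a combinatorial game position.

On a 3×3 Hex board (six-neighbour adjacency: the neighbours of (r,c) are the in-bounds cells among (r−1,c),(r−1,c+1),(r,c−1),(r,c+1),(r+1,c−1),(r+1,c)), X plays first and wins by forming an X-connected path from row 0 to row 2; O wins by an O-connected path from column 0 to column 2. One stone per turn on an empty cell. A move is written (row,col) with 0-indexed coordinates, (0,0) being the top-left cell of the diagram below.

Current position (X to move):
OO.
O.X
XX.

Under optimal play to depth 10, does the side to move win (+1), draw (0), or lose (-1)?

value(OO./O.X/XX., X) = +1

ply 1, X at OO./O.X/XX. | (0,2)=+1→OOX/O.X/XX.*; (1,1)=-1→OO./OXX/XX.; (2,2)=-1→OO./O.X/XXX
ply 2: OOX/O.X/XX. is terminal -1 (O); from OO./O.X/XX. depth 10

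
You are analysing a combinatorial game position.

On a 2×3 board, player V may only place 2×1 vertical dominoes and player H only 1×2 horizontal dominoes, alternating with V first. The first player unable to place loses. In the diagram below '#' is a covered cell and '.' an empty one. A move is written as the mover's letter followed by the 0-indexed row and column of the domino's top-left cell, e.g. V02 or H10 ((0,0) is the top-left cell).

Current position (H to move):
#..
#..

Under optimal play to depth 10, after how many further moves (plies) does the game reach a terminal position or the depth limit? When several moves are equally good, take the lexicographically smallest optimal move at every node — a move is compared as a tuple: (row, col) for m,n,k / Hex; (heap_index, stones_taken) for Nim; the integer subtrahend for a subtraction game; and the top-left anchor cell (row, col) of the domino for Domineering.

p1 H@[#../#..]: H01[###/#..]+1* H11[#../###]+1
p2 V@[###/#..] terminal -1; root [#../#..] d10

PV length from [#../#..]: 1 ply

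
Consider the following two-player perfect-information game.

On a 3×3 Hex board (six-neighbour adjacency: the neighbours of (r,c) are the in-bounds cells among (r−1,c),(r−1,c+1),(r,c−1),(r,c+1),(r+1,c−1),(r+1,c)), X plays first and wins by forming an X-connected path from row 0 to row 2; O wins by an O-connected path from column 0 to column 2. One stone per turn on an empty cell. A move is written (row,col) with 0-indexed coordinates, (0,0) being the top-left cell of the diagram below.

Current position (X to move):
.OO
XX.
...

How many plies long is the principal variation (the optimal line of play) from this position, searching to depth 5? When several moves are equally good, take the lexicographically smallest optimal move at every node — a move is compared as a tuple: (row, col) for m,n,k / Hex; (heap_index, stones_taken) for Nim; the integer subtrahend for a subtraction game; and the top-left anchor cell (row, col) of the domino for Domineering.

ply 1, X at .OO/XX./... | (0,0)=+1→XOO/XX./...*; (1,2)=-1→.OO/XXX/...; (2,0)=-1→.OO/XX./X..; (2,1)=-1→.OO/XX./.X.; (2,2)=-1→.OO/XX./..X
ply 2, O at XOO/XX./... | (1,2)=-1→XOO/XXO/...*; (2,0)=-1→XOO/XX./O..; (2,1)=-1→XOO/XX./.O.; (2,2)=-1→XOO/XX./..O
ply 3, X at XOO/XXO/... | (2,0)=+1→XOO/XXO/X..*; (2,1)=+1→XOO/XXO/.X.; (2,2)=+1→XOO/XXO/..X
ply 4: XOO/XXO/X.. is terminal -1 (O); from .OO/XX./... depth 5

PV length from [.OO/XX./...]: 3 plies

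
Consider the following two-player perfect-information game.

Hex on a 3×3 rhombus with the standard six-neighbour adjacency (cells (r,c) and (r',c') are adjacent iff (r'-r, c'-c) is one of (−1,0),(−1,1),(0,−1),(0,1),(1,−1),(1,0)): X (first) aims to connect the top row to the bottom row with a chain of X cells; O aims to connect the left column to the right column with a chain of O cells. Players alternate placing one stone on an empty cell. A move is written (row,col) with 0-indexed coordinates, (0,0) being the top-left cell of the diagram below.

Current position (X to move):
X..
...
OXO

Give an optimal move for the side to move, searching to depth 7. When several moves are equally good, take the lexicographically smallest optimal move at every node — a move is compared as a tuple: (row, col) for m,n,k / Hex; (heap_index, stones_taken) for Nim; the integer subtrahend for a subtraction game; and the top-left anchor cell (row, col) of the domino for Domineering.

X's best at [X../.../OXO]: (0,2)

ply 1, X at X../.../OXO | (0,1)=-1→XX./.../OXO; (0,2)=+1→X.X/.../OXO*; (1,0)=-1→X../X../OXO; (1,1)=+1→X../.X./OXO; (1,2)=+1→X../..X/OXO
ply 2, O at X.X/.../OXO | (0,1)=-1→XOX/.../OXO*; (1,0)=-1→X.X/O../OXO; (1,1)=-1→X.X/.O./OXO; (1,2)=-1→X.X/..O/OXO
ply 3, X at XOX/.../OXO | (1,0)=+1→XOX/X../OXO*; (1,1)=+1→XOX/.X./OXO; (1,2)=+1→XOX/..X/OXO
ply 4, O at XOX/X../OXO | (1,1)=-1→XOX/XO./OXO*; (1,2)=-1→XOX/X.O/OXO
ply 5, X at XOX/XO./OXO | (1,2)=+1→XOX/XOX/OXO*
ply 6: XOX/XOX/OXO is terminal -1 (O); from X../.../OXO depth 7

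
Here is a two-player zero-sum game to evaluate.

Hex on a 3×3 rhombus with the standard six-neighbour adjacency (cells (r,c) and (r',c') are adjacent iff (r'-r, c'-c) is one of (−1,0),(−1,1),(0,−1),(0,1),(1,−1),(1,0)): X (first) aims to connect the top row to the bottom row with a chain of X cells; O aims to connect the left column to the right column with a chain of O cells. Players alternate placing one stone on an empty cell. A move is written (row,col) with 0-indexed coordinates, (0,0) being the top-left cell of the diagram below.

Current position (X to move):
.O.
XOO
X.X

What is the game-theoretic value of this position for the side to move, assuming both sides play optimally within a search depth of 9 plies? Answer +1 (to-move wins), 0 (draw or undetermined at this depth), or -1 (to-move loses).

value(.O./XOO/X.X, X) = +1

ply 1, X at .O./XOO/X.X | (0,0)=+1→XO./XOO/X.X*; (0,2)=-1→.OX/XOO/X.X; (2,1)=-1→.O./XOO/XXX
ply 2: XO./XOO/X.X is terminal -1 (O); from .O./XOO/X.X depth 9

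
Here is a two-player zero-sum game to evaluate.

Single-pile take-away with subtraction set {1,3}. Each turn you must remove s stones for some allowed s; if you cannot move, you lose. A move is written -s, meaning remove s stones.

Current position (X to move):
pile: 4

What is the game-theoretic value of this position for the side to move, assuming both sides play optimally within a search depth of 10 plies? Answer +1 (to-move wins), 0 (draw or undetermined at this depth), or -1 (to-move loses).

value(4, X) = -1

p1 X@[4]: -1[3]-1* -3[1]-1
p2 O@[3]: -1[2]+1* -3[0]+1
p3 X@[2]: -1[1]-1*
p4 O@[1]: -1[0]+1*
p5 X@[0] terminal -1; root [4] d10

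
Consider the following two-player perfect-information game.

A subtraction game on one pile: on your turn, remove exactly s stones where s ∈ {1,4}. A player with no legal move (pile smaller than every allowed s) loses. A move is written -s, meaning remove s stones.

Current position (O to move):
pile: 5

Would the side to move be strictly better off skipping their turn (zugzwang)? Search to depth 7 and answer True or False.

zugzwang(5, O) = True

ply 1, O at 5 | -1=-1→4*; -4=-1→1
ply 2, X at 4 | -1=-1→3; -4=+1→0*
ply 3: 0 is terminal -1 (O); from 5 depth 7
if O skipped the turn, X would face:
~ ply 1, X at 5 | -1=-1→4*; -4=-1→1
~ ply 2, O at 4 | -1=-1→3; -4=+1→0*
~ ply 3: 0 is terminal -1 (X); from 5 depth 7
compare (O): move=-1 vs pass=+1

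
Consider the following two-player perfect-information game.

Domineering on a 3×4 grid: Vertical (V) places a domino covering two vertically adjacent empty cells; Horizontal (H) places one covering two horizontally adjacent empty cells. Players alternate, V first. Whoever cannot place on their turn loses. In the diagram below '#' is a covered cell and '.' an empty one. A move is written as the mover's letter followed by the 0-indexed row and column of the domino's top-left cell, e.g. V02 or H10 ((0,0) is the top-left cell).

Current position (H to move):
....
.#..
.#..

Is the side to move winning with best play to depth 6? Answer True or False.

H winning at [..../.#../.#..]: True

ply 1, H at ..../.#../.#.. | H00=-1→##../.#../.#..; H01=-1→.##./.#../.#..; H02=-1→..##/.#../.#..; H12=+1→..../.###/.#..*; H22=-1→..../.#../.###
ply 2, V at ..../.###/.#.. | V00=-1→#.../####/.#..*; V10=-1→..../####/##..
ply 3, H at #.../####/.#.. | H01=+1→###./####/.#..*; H02=+1→#.##/####/.#..; H22=+1→#.../####/.###
ply 4: ###./####/.#.. is terminal -1 (V); from ..../.#../.#.. depth 6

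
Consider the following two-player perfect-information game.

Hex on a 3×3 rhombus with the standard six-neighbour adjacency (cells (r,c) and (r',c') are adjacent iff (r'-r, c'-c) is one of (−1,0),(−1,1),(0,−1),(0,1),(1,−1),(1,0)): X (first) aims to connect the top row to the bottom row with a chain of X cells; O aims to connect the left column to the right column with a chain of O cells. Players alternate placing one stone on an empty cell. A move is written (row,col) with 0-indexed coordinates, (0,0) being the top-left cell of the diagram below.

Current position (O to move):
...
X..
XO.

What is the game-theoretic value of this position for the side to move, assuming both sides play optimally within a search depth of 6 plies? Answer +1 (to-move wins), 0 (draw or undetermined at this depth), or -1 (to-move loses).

p1 O@[.../X../XO.]: (0,0)[O../X../XO.]-1* (0,1)[.O./X../XO.]-1 (0,2)[..O/X../XO.]-1 (1,1)[.../XO./XO.]-1 (1,2)[.../X.O/XO.]-1 (2,2)[.../X../XOO]-1
p2 X@[O../X../XO.]: (0,1)[OX./X../XO.]+1* (0,2)[O.X/X../XO.]+1 (1,1)[O../XX./XO.]+1 (1,2)[O../X.X/XO.]+1 (2,2)[O../X../XOX]+1
p3 O@[OX./X../XO.] terminal -1; root [.../X../XO.] d6

value(.../X../XO., O) = -1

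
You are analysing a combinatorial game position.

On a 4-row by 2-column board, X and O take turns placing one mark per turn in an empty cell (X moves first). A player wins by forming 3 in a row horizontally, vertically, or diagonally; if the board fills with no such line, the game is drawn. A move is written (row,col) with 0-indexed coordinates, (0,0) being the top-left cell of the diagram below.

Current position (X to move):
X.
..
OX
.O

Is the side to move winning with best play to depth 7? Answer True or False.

X winning at [X./../OX/.O]: False

ply 1, X at X./../OX/.O | (0,1)=+0→XX/../OX/.O*; (1,0)=+0→X./X./OX/.O; (1,1)=+0→X./.X/OX/.O; (3,0)=+0→X./../OX/XO
ply 2, O at XX/../OX/.O | (1,0)=-1→XX/O./OX/.O; (1,1)=+0→XX/.O/OX/.O*; (3,0)=-1→XX/../OX/OO
ply 3, X at XX/.O/OX/.O | (1,0)=+0→XX/XO/OX/.O*; (3,0)=+0→XX/.O/OX/XO
ply 4, O at XX/XO/OX/.O | (3,0)=+0→XX/XO/OX/OO*
ply 5: XX/XO/OX/OO is terminal +0 (X); from X./../OX/.O depth 7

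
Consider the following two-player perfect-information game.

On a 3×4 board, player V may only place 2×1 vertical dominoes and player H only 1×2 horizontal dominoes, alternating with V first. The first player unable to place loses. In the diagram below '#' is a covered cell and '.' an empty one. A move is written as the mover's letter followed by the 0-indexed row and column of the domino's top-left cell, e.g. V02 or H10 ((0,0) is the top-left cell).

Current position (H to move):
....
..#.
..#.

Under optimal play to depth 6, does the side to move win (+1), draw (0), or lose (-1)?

value(..../..#./..#., H) = +1

ply 1, H at ..../..#./..#. | H00=-1→##../..#./..#.; H01=-1→.##./..#./..#.; H02=-1→..##/..#./..#.; H10=+1→..../###./..#.*; H20=-1→..../..#./###.
ply 2, V at ..../###./..#. | V03=-1→...#/####/..#.*; V13=-1→..../####/..##
ply 3, H at ...#/####/..#. | H00=+1→##.#/####/..#.*; H01=+1→.###/####/..#.; H20=+1→...#/####/###.
ply 4: ##.#/####/..#. is terminal -1 (V); from ..../..#./..#. depth 6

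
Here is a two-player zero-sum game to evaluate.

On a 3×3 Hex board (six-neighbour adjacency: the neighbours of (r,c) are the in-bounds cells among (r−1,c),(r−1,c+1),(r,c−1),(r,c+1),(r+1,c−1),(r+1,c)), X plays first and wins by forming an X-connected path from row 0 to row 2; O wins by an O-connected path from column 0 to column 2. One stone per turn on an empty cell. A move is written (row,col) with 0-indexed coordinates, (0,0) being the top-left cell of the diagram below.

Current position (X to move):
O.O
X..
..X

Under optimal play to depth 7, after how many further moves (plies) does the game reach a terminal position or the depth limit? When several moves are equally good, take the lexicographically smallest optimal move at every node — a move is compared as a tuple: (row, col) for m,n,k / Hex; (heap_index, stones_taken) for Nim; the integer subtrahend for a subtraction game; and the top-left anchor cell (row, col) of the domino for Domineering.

ply 1, X at O.O/X../..X | (0,1)=+1→OXO/X../..X*; (1,1)=-1→O.O/XX./..X; (1,2)=-1→O.O/X.X/..X; (2,0)=-1→O.O/X../X.X; (2,1)=-1→O.O/X../.XX
ply 2, O at OXO/X../..X | (1,1)=-1→OXO/XO./..X*; (1,2)=-1→OXO/X.O/..X; (2,0)=-1→OXO/X../O.X; (2,1)=-1→OXO/X../.OX
ply 3, X at OXO/XO./..X | (1,2)=-1→OXO/XOX/..X; (2,0)=+1→OXO/XO./X.X*; (2,1)=-1→OXO/XO./.XX
ply 4: OXO/XO./X.X is terminal -1 (O); from O.O/X../..X depth 7

PV length from [O.O/X../..X]: 3 plies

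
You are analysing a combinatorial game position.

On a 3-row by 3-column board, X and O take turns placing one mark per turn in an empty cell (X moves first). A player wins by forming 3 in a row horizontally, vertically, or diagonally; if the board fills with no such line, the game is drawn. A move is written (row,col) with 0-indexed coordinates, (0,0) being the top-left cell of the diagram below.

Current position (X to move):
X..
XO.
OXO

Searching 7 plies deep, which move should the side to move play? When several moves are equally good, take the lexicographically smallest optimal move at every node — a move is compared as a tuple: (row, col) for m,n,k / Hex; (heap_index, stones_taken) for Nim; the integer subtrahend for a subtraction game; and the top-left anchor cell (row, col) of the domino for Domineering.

[X../XO./OXO] X move#1: (0,1):-1/XX./XO./OXO, (0,2):+0/X.X/XO./OXO*, (1,2):-1/X../XOX/OXO
[X.X/XO./OXO] O move#2: (0,1):+0/XOX/XO./OXO*, (1,2):-1/X.X/XOO/OXO
[XOX/XO./OXO] X move#3: (1,2):+0/XOX/XOX/OXO*
[XOX/XOX/OXO] end (terminal +0, O#4); searched X../XO./OXO to 7

X's best at [X../XO./OXO]: (0,2)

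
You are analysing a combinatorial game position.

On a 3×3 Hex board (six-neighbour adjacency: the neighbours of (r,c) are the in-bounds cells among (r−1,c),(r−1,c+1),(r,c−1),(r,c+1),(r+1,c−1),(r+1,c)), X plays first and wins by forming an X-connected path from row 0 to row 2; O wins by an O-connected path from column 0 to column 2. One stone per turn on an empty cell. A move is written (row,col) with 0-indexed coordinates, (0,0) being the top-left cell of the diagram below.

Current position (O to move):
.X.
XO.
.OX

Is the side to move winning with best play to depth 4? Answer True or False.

O winning at [.X./XO./.OX]: True

[.X./XO./.OX] O move#1: (0,0):-1/OX./XO./.OX, (0,2):-1/.XO/XO./.OX, (1,2):-1/.X./XOO/.OX, (2,0):+1/.X./XO./OOX*
[.X./XO./OOX] X move#2: (0,0):-1/XX./XO./OOX*, (0,2):-1/.XX/XO./OOX, (1,2):-1/.X./XOX/OOX
[XX./XO./OOX] O move#3: (0,2):+1/XXO/XO./OOX*, (1,2):+1/XX./XOO/OOX
[XXO/XO./OOX] end (terminal -1, X#4); searched .X./XO./.OX to 4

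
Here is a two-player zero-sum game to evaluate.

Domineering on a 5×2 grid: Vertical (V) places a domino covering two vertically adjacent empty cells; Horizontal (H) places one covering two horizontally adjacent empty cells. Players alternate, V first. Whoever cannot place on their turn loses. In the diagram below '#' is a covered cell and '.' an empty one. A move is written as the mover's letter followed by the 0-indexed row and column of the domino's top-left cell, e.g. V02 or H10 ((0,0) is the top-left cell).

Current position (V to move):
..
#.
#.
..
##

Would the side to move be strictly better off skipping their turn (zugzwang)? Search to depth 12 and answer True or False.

p1 V@[../#./#./../##]: V01[.#/##/#./../##]-1* V11[../##/##/../##]-1 V21[../#./##/.#/##]-1
p2 H@[.#/##/#./../##]: H30[.#/##/#./##/##]+1*
p3 V@[.#/##/#./##/##] terminal -1; root [../#./#./../##] d12
pass branch (H moves first from the same position):
  | p1 H@[../#./#./../##]: H00[##/#./#./../##]-1* H30[../#./#./##/##]-1
  | p2 V@[##/#./#./../##]: V11[##/##/##/../##]-1 V21[##/#./##/.#/##]+1*
  | p3 H@[##/#./##/.#/##] terminal -1; root [../#./#./../##] d12
V moving scores -1; V passing scores +1

zugzwang(../#./#./../##, V) = True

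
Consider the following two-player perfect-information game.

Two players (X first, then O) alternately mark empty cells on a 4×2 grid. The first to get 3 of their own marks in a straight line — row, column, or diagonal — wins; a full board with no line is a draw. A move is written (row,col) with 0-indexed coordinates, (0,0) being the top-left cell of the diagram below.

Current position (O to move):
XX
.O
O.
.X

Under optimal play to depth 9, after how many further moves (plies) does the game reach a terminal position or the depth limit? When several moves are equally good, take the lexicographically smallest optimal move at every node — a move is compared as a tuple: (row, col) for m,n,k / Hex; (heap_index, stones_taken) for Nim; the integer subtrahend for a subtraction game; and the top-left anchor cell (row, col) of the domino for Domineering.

[XX/.O/O./.X] O move#1: (1,0):+0/XX/OO/O./.X*, (2,1):+0/XX/.O/OO/.X, (3,0):+0/XX/.O/O./OX
[XX/OO/O./.X] X move#2: (2,1):-1/XX/OO/OX/.X, (3,0):+0/XX/OO/O./XX*
[XX/OO/O./XX] O move#3: (2,1):+0/XX/OO/OO/XX*
[XX/OO/OO/XX] end (terminal +0, X#4); searched XX/.O/O./.X to 9

PV length from [XX/.O/O./.X]: 3 plies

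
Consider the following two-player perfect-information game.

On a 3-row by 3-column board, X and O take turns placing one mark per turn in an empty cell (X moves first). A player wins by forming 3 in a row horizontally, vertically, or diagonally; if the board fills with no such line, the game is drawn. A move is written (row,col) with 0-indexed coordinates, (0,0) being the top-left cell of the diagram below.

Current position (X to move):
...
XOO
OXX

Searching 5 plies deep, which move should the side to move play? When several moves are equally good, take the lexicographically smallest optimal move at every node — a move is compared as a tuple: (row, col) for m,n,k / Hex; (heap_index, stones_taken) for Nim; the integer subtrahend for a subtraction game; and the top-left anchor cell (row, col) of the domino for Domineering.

X's best at [.../XOO/OXX]: (0,2)

ply 1, X at .../XOO/OXX | (0,0)=-1→X../XOO/OXX; (0,1)=-1→.X./XOO/OXX; (0,2)=+0→..X/XOO/OXX*
ply 2, O at ..X/XOO/OXX | (0,0)=+0→O.X/XOO/OXX*; (0,1)=+0→.OX/XOO/OXX
ply 3, X at O.X/XOO/OXX | (0,1)=+0→OXX/XOO/OXX*
ply 4: OXX/XOO/OXX is terminal +0 (O); from .../XOO/OXX depth 5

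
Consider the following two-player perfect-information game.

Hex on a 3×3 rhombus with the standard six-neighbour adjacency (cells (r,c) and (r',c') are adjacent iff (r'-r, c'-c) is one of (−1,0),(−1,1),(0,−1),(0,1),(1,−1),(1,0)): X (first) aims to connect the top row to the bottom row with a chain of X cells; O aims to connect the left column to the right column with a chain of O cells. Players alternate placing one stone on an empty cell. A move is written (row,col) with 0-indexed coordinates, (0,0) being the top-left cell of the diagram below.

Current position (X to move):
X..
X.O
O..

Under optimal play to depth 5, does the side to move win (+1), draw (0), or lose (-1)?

value(X../X.O/O.., X) = -1

p1 X@[X../X.O/O..]: (0,1)[XX./X.O/O..]-1* (0,2)[X.X/X.O/O..]-1 (1,1)[X../XXO/O..]-1 (2,1)[X../X.O/OX.]-1 (2,2)[X../X.O/O.X]-1
p2 O@[XX./X.O/O..]: (0,2)[XXO/X.O/O..]+1* (1,1)[XX./XOO/O..]+1 (2,1)[XX./X.O/OO.]+1 (2,2)[XX./X.O/O.O]+1
p3 X@[XXO/X.O/O..]: (1,1)[XXO/XXO/O..]-1* (2,1)[XXO/X.O/OX.]-1 (2,2)[XXO/X.O/O.X]-1
p4 O@[XXO/XXO/O..]: (2,1)[XXO/XXO/OO.]+1* (2,2)[XXO/XXO/O.O]-1
p5 X@[XXO/XXO/OO.] terminal -1; root [X../X.O/O..] d5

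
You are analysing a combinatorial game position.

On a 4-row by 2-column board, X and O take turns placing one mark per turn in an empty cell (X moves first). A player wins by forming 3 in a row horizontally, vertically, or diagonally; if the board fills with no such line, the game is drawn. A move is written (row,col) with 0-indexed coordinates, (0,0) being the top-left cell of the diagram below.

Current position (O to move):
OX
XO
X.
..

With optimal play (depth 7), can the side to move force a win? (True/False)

[OX/XO/X./..] O move#1: (2,1):-1/OX/XO/XO/.., (3,0):+0/OX/XO/X./O.*, (3,1):-1/OX/XO/X./.O
[OX/XO/X./O.] X move#2: (2,1):+0/OX/XO/XX/O.*, (3,1):+0/OX/XO/X./OX
[OX/XO/XX/O.] O move#3: (3,1):+0/OX/XO/XX/OO*
[OX/XO/XX/OO] end (terminal +0, X#4); searched OX/XO/X./.. to 7

O winning at [OX/XO/X./..]: False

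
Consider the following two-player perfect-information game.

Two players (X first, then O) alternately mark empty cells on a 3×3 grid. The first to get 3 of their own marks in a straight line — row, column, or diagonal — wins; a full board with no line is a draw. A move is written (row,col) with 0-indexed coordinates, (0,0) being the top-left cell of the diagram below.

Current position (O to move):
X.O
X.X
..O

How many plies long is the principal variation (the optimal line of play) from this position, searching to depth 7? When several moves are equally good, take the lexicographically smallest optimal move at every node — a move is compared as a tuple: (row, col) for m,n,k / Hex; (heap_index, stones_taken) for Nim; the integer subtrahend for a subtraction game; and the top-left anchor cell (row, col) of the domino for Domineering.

PV length from [X.O/X.X/..O]: 2 plies

ply 1, O at X.O/X.X/..O | (0,1)=-1→XOO/X.X/..O*; (1,1)=-1→X.O/XOX/..O; (2,0)=-1→X.O/X.X/O.O; (2,1)=-1→X.O/X.X/.OO
ply 2, X at XOO/X.X/..O | (1,1)=+1→XOO/XXX/..O*; (2,0)=+1→XOO/X.X/X.O; (2,1)=+1→XOO/X.X/.XO
ply 3: XOO/XXX/..O is terminal -1 (O); from X.O/X.X/..O depth 7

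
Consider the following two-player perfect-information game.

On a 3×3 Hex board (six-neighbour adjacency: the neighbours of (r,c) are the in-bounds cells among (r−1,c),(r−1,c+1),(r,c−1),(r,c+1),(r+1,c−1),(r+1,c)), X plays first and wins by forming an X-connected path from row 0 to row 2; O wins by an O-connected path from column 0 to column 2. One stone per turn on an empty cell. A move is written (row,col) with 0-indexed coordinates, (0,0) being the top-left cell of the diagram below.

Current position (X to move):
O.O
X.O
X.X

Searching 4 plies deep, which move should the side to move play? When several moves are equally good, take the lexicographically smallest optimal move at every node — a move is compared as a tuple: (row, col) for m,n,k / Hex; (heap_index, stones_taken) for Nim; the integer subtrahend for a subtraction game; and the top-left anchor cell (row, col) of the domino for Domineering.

ply 1, X at O.O/X.O/X.X | (0,1)=+1→OXO/X.O/X.X*; (1,1)=-1→O.O/XXO/X.X; (2,1)=-1→O.O/X.O/XXX
ply 2: OXO/X.O/X.X is terminal -1 (O); from O.O/X.O/X.X depth 4

X's best at [O.O/X.O/X.X]: (0,1)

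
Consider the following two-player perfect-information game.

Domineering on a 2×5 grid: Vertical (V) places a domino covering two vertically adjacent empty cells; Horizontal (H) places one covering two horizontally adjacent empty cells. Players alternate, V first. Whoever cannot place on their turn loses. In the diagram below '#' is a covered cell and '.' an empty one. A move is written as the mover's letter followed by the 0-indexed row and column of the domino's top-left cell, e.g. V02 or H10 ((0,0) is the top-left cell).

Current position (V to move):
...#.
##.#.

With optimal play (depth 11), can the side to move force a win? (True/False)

ply 1, V at ...#./##.#. | V02=+1→..##./####.*; V04=-1→...##/##.##
ply 2, H at ..##./####. | H00=-1→####./####.*
ply 3, V at ####./####. | V04=+1→#####/#####*
ply 4: #####/##### is terminal -1 (H); from ...#./##.#. depth 11

V winning at [...#./##.#.]: True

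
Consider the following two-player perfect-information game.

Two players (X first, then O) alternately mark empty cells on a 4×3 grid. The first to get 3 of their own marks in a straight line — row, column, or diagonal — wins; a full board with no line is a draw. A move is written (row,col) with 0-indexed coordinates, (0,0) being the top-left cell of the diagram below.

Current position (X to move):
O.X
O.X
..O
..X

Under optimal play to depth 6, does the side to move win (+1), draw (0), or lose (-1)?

p1 X@[O.X/O.X/..O/..X]: (0,1)[OXX/O.X/..O/..X]-1* (1,1)[O.X/OXX/..O/..X]-1 (2,0)[O.X/O.X/X.O/..X]-1 (2,1)[O.X/O.X/.XO/..X]-1 (3,0)[O.X/O.X/..O/X.X]-1 (3,1)[O.X/O.X/..O/.XX]-1
p2 O@[OXX/O.X/..O/..X]: (1,1)[OXX/OOX/..O/..X]+1* (2,0)[OXX/O.X/O.O/..X]+1 (2,1)[OXX/O.X/.OO/..X]+1 (3,0)[OXX/O.X/..O/O.X]+1 (3,1)[OXX/O.X/..O/.OX]+1
p3 X@[OXX/OOX/..O/..X] terminal -1; root [O.X/O.X/..O/..X] d6

value(O.X/O.X/..O/..X, X) = -1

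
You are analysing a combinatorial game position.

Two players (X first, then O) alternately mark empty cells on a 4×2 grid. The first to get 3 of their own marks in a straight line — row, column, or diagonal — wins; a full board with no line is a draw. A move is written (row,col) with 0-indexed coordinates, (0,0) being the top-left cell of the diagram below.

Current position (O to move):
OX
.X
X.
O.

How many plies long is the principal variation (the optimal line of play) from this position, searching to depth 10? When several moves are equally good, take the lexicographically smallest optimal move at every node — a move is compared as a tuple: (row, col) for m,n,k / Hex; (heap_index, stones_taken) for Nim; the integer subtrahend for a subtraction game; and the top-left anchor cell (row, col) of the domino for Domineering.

PV length from [OX/.X/X./O.]: 3 plies

p1 O@[OX/.X/X./O.]: (1,0)[OX/OX/X./O.]-1 (2,1)[OX/.X/XO/O.]+0* (3,1)[OX/.X/X./OO]-1
p2 X@[OX/.X/XO/O.]: (1,0)[OX/XX/XO/O.]+0* (3,1)[OX/.X/XO/OX]+0
p3 O@[OX/XX/XO/O.]: (3,1)[OX/XX/XO/OO]+0*
p4 X@[OX/XX/XO/OO] terminal +0; root [OX/.X/X./O.] d10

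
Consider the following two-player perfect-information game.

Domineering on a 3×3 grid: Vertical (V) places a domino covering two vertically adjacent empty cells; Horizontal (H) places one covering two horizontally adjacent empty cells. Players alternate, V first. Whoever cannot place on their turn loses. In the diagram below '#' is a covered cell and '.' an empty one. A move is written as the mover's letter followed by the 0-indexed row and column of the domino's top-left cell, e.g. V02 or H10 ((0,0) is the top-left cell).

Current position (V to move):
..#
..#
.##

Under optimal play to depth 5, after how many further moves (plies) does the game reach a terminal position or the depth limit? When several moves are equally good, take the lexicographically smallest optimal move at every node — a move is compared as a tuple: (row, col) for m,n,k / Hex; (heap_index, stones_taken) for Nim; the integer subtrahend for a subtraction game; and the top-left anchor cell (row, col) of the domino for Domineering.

PV length from [..#/..#/.##]: 1 ply

ply 1, V at ..#/..#/.## | V00=+1→#.#/#.#/.##*; V01=+1→.##/.##/.##; V10=-1→..#/#.#/###
ply 2: #.#/#.#/.## is terminal -1 (H); from ..#/..#/.## depth 5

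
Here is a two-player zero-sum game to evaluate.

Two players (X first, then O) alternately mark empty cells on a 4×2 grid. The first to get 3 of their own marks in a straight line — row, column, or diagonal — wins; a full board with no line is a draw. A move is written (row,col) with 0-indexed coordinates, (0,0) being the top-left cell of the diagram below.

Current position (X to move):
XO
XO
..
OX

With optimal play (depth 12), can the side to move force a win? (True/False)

X winning at [XO/XO/../OX]: True

[XO/XO/../OX] X move#1: (2,0):+1/XO/XO/X./OX*, (2,1):+0/XO/XO/.X/OX
[XO/XO/X./OX] end (terminal -1, O#2); searched XO/XO/../OX to 12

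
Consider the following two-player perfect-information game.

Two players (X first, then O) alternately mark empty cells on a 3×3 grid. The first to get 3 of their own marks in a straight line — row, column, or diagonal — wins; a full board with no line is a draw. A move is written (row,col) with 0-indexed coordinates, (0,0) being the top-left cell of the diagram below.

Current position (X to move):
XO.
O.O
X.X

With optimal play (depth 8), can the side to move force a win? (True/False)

p1 X@[XO./O.O/X.X]: (0,2)[XOX/O.O/X.X]-1 (1,1)[XO./OXO/X.X]+1* (2,1)[XO./O.O/XXX]+1
p2 O@[XO./OXO/X.X] terminal -1; root [XO./O.O/X.X] d8

X winning at [XO./O.O/X.X]: True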